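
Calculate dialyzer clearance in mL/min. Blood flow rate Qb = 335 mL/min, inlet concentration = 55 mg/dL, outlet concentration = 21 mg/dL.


K = Qb * (Cb_in - Cb_out) / Cb_in
K = 335 * (55 - 21) / 55
K = 207.1 mL/min


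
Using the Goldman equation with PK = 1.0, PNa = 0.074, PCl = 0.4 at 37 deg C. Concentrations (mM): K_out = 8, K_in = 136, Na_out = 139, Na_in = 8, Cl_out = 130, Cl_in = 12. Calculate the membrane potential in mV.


Vm = (RT/F)*ln((PK*Ko + PNa*Nao + PCl*Cli)/(PK*Ki + PNa*Nai + PCl*Clo))
Numer = 23.086, Denom = 188.592
Vm = -56.13 mV


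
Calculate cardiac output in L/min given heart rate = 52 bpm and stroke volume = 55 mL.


CO = HR * SV
CO = 52 * 55 / 1000
CO = 2.86 L/min


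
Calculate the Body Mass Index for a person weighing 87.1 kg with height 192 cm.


BMI = weight / height^2
height = 192 cm = 1.92 m
BMI = 87.1 / 1.92^2
BMI = 23.63 kg/m^2


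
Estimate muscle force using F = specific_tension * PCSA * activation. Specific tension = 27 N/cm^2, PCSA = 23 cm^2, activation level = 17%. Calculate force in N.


F = sigma * PCSA * activation
F = 27 * 23 * 0.17
F = 105.6 N


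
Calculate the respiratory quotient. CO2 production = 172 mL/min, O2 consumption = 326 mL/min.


RQ = VCO2 / VO2
RQ = 172 / 326
RQ = 0.5276


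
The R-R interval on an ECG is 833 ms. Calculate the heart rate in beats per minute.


HR = 60 / RR_interval(s)
RR = 833 ms = 0.833 s
HR = 60 / 0.833 = 72.03 bpm


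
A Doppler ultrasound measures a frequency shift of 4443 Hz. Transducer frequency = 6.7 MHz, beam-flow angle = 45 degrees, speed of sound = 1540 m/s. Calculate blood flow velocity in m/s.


v = fd * c / (2 * f0 * cos(theta))
v = 4443 * 1540 / (2 * 6.7000e+06 * cos(45))
v = 0.7221 m/s


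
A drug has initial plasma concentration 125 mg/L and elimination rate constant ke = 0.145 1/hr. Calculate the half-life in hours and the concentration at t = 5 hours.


t_half = ln(2) / ke = 0.693147 / 0.145 = 4.78 hr
C(t) = C0 * exp(-ke*t) = 125 * exp(-0.145*5)
C(5) = 60.54 mg/L


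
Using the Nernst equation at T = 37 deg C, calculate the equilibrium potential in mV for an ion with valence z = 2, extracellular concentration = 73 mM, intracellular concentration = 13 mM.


E = (RT/(zF)) * ln(C_out/C_in)
T = 37 + 273.15 = 310.15 K
E = (8.314 * 310.15 / (2 * 96485)) * ln(73/13)
E = 23.06 mV


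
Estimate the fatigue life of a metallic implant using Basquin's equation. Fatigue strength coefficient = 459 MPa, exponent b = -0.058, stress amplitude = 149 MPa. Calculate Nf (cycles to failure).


sigma_a = sigma_f' * (2Nf)^b
2Nf = (sigma_a/sigma_f')^(1/b)
2Nf = (149/459)^(1/-0.058)
2Nf = 2.6582352e+08
Nf = 1.3291e+08


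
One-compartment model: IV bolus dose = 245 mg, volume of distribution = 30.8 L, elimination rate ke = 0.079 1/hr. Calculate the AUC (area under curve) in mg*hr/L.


C0 = Dose/Vd = 245/30.8 = 7.95455 mg/L
AUC = C0/ke = 7.95455/0.079
AUC = 100.7 mg*hr/L


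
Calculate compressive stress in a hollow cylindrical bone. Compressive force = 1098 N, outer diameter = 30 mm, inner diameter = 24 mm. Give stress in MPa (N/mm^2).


A = pi*(r_o^2 - r_i^2)
r_o = 15 mm, r_i = 12 mm
A = 254.469 mm^2
sigma = F/A = 1098 / 254.469
sigma = 4.315 MPa


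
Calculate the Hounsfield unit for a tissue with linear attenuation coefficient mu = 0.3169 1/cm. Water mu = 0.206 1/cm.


HU = ((mu_tissue - mu_water) / mu_water) * 1000
HU = ((0.3169 - 0.206) / 0.206) * 1000
HU = 538.3


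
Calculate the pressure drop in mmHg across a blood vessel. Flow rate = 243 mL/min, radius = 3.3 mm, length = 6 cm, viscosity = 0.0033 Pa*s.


dP = 8*mu*L*Q / (pi*r^4)
Q = 243 mL/min = 4.05e-06 m^3/s
dP = 17.2189 Pa = 17.2189 / 133.322 mmHg = 0.1292 mmHg


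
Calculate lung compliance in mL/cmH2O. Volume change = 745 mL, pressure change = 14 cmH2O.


C = dV / dP
C = 745 / 14
C = 53.21 mL/cmH2O


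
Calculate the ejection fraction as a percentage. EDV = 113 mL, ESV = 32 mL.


SV = EDV - ESV = 113 - 32 = 81 mL
EF = SV/EDV * 100 = 81/113 * 100
EF = 71.68%


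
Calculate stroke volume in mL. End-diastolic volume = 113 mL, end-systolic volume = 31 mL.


SV = EDV - ESV
SV = 113 - 31
SV = 82 mL


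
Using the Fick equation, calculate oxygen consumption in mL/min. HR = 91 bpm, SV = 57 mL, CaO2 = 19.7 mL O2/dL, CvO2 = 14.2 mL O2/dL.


CO = HR*SV = 91*57/1000 = 5.187 L/min
a-v O2 diff = 19.7 - 14.2 = 5.5 mL/dL
VO2 = CO * (CaO2-CvO2) * 10 dL/L
VO2 = 5.187 * 5.5 * 10
VO2 = 285.3 mL/min


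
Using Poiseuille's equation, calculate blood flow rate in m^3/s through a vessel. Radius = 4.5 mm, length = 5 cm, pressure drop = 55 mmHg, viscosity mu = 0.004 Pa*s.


Q = pi*r^4*dP / (8*mu*L)
r = 0.0045 m, L = 0.05 m
dP = 55 mmHg = 7332.71 Pa
Q = 0.005904 m^3/s


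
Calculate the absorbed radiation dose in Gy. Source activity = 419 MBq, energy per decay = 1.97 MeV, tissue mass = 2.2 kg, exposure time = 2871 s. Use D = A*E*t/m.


A = 419 MBq = 4.1900e+08 Bq
E = 1.97 MeV = 3.15594e-13 J
D = A*E*t/m = 4.1900e+08*3.15594e-13*2871/2.2
D = 0.1726 Gy


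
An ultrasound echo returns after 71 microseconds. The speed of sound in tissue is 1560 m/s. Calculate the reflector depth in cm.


depth = c * t / 2
t = 71 us = 7.1000e-05 s
depth = 1560 * 7.1000e-05 / 2
depth = 0.05538 m = 5.538 cm


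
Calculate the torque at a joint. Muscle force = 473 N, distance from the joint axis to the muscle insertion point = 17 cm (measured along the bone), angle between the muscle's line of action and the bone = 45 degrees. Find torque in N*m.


Torque = F * d * sin(theta)   (moment arm = d*sin(theta))
d = 17 cm = 0.17 m
Torque = 473 * 0.17 * sin(45)
Torque = 56.86 N*m


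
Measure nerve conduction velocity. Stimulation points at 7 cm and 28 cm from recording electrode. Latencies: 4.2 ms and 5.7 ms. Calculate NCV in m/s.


Distance = (28 - 7) / 100 = 0.21 m
dt = (5.7 - 4.2) / 1000 = 0.0015 s
NCV = dist / dt = 140 m/s


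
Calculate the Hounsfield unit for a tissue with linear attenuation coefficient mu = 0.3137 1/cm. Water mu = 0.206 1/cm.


HU = ((mu_tissue - mu_water) / mu_water) * 1000
HU = ((0.3137 - 0.206) / 0.206) * 1000
HU = 522.8


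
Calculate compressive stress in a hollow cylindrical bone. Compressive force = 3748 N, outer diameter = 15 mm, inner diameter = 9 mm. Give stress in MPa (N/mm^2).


A = pi*(r_o^2 - r_i^2)
r_o = 7.5 mm, r_i = 4.5 mm
A = 113.097 mm^2
sigma = F/A = 3748 / 113.097
sigma = 33.14 MPa


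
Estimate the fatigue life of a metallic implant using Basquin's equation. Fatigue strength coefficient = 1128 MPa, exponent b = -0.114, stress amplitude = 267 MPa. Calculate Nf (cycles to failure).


sigma_a = sigma_f' * (2Nf)^b
2Nf = (sigma_a/sigma_f')^(1/b)
2Nf = (267/1128)^(1/-0.114)
2Nf = 308641.78
Nf = 1.543e+05


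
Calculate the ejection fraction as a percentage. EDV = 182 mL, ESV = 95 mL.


SV = EDV - ESV = 182 - 95 = 87 mL
EF = SV/EDV * 100 = 87/182 * 100
EF = 47.8%


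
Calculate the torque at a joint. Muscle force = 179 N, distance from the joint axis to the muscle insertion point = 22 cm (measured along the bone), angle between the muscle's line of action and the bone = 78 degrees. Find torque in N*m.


Torque = F * d * sin(theta)   (moment arm = d*sin(theta))
d = 22 cm = 0.22 m
Torque = 179 * 0.22 * sin(78)
Torque = 38.52 N*m


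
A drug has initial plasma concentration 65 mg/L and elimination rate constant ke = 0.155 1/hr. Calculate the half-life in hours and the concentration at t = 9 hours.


t_half = ln(2) / ke = 0.693147 / 0.155 = 4.472 hr
C(t) = C0 * exp(-ke*t) = 65 * exp(-0.155*9)
C(9) = 16.11 mg/L


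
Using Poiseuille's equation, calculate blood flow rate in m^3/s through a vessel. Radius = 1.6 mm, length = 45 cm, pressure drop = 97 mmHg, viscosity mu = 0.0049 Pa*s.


Q = pi*r^4*dP / (8*mu*L)
r = 0.0016 m, L = 0.45 m
dP = 97 mmHg = 12932.234 Pa
Q = 1.5094e-05 m^3/s


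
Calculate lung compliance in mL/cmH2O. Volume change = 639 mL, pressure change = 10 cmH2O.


C = dV / dP
C = 639 / 10
C = 63.9 mL/cmH2O


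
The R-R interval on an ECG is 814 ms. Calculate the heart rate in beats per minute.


HR = 60 / RR_interval(s)
RR = 814 ms = 0.814 s
HR = 60 / 0.814 = 73.71 bpm


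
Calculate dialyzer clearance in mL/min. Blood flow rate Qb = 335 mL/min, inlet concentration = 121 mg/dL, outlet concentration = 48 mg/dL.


K = Qb * (Cb_in - Cb_out) / Cb_in
K = 335 * (121 - 48) / 121
K = 202.1 mL/min


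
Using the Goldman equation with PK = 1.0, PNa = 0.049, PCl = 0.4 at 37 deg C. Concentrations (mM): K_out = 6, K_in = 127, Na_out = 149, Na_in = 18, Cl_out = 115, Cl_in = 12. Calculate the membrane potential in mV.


Vm = (RT/F)*ln((PK*Ko + PNa*Nao + PCl*Cli)/(PK*Ki + PNa*Nai + PCl*Clo))
Numer = 18.101, Denom = 173.882
Vm = -60.46 mV


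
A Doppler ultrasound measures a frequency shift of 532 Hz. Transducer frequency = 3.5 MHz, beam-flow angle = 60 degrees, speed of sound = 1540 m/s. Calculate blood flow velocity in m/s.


v = fd * c / (2 * f0 * cos(theta))
v = 532 * 1540 / (2 * 3.5000e+06 * cos(60))
v = 0.2341 m/s


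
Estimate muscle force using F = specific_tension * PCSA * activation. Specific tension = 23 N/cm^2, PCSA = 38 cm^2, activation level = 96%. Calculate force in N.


F = sigma * PCSA * activation
F = 23 * 38 * 0.96
F = 839 N


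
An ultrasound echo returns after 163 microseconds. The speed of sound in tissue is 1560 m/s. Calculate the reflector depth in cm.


depth = c * t / 2
t = 163 us = 1.6300e-04 s
depth = 1560 * 1.6300e-04 / 2
depth = 0.12714 m = 12.714 cm


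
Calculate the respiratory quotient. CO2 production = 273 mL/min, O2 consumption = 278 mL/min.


RQ = VCO2 / VO2
RQ = 273 / 278
RQ = 0.982


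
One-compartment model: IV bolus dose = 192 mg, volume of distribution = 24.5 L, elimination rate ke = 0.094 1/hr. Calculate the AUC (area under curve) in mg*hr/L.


C0 = Dose/Vd = 192/24.5 = 7.83673 mg/L
AUC = C0/ke = 7.83673/0.094
AUC = 83.37 mg*hr/L


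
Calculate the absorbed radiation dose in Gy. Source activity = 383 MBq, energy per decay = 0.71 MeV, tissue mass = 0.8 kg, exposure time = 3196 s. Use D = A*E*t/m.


A = 383 MBq = 3.8300e+08 Bq
E = 0.71 MeV = 1.13742e-13 J
D = A*E*t/m = 3.8300e+08*1.13742e-13*3196/0.8
D = 0.174 Gy


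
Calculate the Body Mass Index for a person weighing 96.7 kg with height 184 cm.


BMI = weight / height^2
height = 184 cm = 1.84 m
BMI = 96.7 / 1.84^2
BMI = 28.56 kg/m^2


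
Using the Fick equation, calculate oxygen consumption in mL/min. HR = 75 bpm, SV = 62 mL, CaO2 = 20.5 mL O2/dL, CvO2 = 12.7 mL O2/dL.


CO = HR*SV = 75*62/1000 = 4.65 L/min
a-v O2 diff = 20.5 - 12.7 = 7.8 mL/dL
VO2 = CO * (CaO2-CvO2) * 10 dL/L
VO2 = 4.65 * 7.8 * 10
VO2 = 362.7 mL/min


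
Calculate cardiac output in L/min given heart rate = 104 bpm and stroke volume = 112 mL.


CO = HR * SV
CO = 104 * 112 / 1000
CO = 11.65 L/min


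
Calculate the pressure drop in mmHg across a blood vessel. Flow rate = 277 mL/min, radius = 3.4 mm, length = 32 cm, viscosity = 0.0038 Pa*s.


dP = 8*mu*L*Q / (pi*r^4)
Q = 277 mL/min = 4.61667e-06 m^3/s
dP = 106.976 Pa = 106.976 / 133.322 mmHg = 0.8024 mmHg


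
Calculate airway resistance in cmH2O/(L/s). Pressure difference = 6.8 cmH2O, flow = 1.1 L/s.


R = dP / flow
R = 6.8 / 1.1
R = 6.182 cmH2O/(L/s)


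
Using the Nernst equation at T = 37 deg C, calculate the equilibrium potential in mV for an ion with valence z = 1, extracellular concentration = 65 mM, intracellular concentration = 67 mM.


E = (RT/(zF)) * ln(C_out/C_in)
T = 37 + 273.15 = 310.15 K
E = (8.314 * 310.15 / (1 * 96485)) * ln(65/67)
E = -0.8099 mV


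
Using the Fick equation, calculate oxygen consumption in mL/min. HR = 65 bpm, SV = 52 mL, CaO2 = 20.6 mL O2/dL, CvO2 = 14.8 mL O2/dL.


CO = HR*SV = 65*52/1000 = 3.38 L/min
a-v O2 diff = 20.6 - 14.8 = 5.8 mL/dL
VO2 = CO * (CaO2-CvO2) * 10 dL/L
VO2 = 3.38 * 5.8 * 10
VO2 = 196 mL/min


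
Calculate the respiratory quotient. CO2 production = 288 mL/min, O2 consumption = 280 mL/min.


RQ = VCO2 / VO2
RQ = 288 / 280
RQ = 1.029


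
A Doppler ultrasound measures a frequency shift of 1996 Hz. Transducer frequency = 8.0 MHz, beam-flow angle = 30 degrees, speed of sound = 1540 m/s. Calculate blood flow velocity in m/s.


v = fd * c / (2 * f0 * cos(theta))
v = 1996 * 1540 / (2 * 8.0000e+06 * cos(30))
v = 0.2218 m/s


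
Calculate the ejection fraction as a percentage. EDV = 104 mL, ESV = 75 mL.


SV = EDV - ESV = 104 - 75 = 29 mL
EF = SV/EDV * 100 = 29/104 * 100
EF = 27.88%


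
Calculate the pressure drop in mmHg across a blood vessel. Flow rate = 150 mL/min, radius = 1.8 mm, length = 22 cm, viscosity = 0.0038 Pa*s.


dP = 8*mu*L*Q / (pi*r^4)
Q = 150 mL/min = 2.5e-06 m^3/s
dP = 506.986 Pa = 506.986 / 133.322 mmHg = 3.803 mmHg


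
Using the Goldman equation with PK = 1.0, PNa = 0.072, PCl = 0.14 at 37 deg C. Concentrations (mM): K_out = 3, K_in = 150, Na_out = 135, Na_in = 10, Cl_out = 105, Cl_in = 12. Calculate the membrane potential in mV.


Vm = (RT/F)*ln((PK*Ko + PNa*Nao + PCl*Cli)/(PK*Ki + PNa*Nai + PCl*Clo))
Numer = 14.4, Denom = 165.42
Vm = -65.24 mV


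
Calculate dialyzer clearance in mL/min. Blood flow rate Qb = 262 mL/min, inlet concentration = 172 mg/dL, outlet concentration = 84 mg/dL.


K = Qb * (Cb_in - Cb_out) / Cb_in
K = 262 * (172 - 84) / 172
K = 134 mL/min


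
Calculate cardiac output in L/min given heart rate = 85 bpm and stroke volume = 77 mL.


CO = HR * SV
CO = 85 * 77 / 1000
CO = 6.545 L/min


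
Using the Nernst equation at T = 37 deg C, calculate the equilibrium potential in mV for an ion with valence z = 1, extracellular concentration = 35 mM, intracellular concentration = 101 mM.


E = (RT/(zF)) * ln(C_out/C_in)
T = 37 + 273.15 = 310.15 K
E = (8.314 * 310.15 / (1 * 96485)) * ln(35/101)
E = -28.32 mV


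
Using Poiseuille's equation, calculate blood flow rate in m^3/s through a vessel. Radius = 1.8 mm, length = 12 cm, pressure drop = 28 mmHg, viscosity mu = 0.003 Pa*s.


Q = pi*r^4*dP / (8*mu*L)
r = 0.0018 m, L = 0.12 m
dP = 28 mmHg = 3733.016 Pa
Q = 4.2747e-05 m^3/s


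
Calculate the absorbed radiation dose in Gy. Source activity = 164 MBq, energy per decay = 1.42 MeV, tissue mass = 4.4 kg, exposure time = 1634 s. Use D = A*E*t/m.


A = 164 MBq = 1.6400e+08 Bq
E = 1.42 MeV = 2.27484e-13 J
D = A*E*t/m = 1.6400e+08*2.27484e-13*1634/4.4
D = 0.01385 Gy


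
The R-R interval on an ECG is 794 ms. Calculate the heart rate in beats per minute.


HR = 60 / RR_interval(s)
RR = 794 ms = 0.794 s
HR = 60 / 0.794 = 75.57 bpm


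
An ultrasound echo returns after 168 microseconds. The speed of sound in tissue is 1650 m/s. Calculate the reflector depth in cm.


depth = c * t / 2
t = 168 us = 1.6800e-04 s
depth = 1650 * 1.6800e-04 / 2
depth = 0.1386 m = 13.86 cm


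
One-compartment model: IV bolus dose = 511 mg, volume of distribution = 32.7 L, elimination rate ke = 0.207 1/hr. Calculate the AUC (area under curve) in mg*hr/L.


C0 = Dose/Vd = 511/32.7 = 15.6269 mg/L
AUC = C0/ke = 15.6269/0.207
AUC = 75.49 mg*hr/L


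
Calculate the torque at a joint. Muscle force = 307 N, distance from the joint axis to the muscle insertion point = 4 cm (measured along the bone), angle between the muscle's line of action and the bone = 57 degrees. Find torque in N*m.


Torque = F * d * sin(theta)   (moment arm = d*sin(theta))
d = 4 cm = 0.04 m
Torque = 307 * 0.04 * sin(57)
Torque = 10.3 N*m


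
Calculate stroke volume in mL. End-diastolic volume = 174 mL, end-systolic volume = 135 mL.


SV = EDV - ESV
SV = 174 - 135
SV = 39 mL


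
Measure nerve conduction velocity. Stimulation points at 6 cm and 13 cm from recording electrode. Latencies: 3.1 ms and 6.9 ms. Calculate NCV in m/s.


Distance = (13 - 6) / 100 = 0.07 m
dt = (6.9 - 3.1) / 1000 = 0.0038 s
NCV = dist / dt = 18.42 m/s


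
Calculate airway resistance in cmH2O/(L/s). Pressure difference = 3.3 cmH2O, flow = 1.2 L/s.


R = dP / flow
R = 3.3 / 1.2
R = 2.75 cmH2O/(L/s)


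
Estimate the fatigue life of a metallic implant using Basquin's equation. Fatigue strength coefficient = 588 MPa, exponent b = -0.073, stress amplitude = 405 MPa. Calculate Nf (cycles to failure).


sigma_a = sigma_f' * (2Nf)^b
2Nf = (sigma_a/sigma_f')^(1/b)
2Nf = (405/588)^(1/-0.073)
2Nf = 165.23945
Nf = 82.62


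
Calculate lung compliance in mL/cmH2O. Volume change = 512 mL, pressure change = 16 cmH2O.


C = dV / dP
C = 512 / 16
C = 32 mL/cmH2O


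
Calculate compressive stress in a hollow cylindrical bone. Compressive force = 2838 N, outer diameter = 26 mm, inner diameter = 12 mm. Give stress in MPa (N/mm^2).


A = pi*(r_o^2 - r_i^2)
r_o = 13 mm, r_i = 6 mm
A = 417.832 mm^2
sigma = F/A = 2838 / 417.832
sigma = 6.792 MPa


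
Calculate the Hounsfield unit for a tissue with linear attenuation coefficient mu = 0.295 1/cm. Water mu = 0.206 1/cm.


HU = ((mu_tissue - mu_water) / mu_water) * 1000
HU = ((0.295 - 0.206) / 0.206) * 1000
HU = 432


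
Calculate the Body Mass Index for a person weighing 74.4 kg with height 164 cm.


BMI = weight / height^2
height = 164 cm = 1.64 m
BMI = 74.4 / 1.64^2
BMI = 27.66 kg/m^2


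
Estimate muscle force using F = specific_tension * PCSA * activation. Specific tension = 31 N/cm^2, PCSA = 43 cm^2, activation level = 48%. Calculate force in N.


F = sigma * PCSA * activation
F = 31 * 43 * 0.48
F = 639.8 N


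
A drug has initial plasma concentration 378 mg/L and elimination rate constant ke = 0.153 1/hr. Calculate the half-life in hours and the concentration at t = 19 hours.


t_half = ln(2) / ke = 0.693147 / 0.153 = 4.53 hr
C(t) = C0 * exp(-ke*t) = 378 * exp(-0.153*19)
C(19) = 20.65 mg/L


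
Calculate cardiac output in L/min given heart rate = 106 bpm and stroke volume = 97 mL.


CO = HR * SV
CO = 106 * 97 / 1000
CO = 10.28 L/min


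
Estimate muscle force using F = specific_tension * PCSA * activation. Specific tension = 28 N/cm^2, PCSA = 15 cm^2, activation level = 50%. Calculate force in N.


F = sigma * PCSA * activation
F = 28 * 15 * 0.5
F = 210 N


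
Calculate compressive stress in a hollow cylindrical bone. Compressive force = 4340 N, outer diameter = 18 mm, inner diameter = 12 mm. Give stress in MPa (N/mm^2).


A = pi*(r_o^2 - r_i^2)
r_o = 9 mm, r_i = 6 mm
A = 141.372 mm^2
sigma = F/A = 4340 / 141.372
sigma = 30.7 MPa


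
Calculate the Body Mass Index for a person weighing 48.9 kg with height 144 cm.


BMI = weight / height^2
height = 144 cm = 1.44 m
BMI = 48.9 / 1.44^2
BMI = 23.58 kg/m^2


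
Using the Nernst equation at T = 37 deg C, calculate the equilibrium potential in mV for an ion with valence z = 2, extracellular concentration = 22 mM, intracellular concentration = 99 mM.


E = (RT/(zF)) * ln(C_out/C_in)
T = 37 + 273.15 = 310.15 K
E = (8.314 * 310.15 / (2 * 96485)) * ln(22/99)
E = -20.1 mV


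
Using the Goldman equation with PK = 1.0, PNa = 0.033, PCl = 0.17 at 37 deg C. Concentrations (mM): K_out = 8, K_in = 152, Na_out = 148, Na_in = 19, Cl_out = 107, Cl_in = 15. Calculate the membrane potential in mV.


Vm = (RT/F)*ln((PK*Ko + PNa*Nao + PCl*Cli)/(PK*Ki + PNa*Nai + PCl*Clo))
Numer = 15.434, Denom = 170.817
Vm = -64.25 mV


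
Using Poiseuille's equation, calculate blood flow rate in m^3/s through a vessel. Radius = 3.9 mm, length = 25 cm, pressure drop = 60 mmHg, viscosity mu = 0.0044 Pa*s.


Q = pi*r^4*dP / (8*mu*L)
r = 0.0039 m, L = 0.25 m
dP = 60 mmHg = 7999.32 Pa
Q = 6.6066e-04 m^3/s


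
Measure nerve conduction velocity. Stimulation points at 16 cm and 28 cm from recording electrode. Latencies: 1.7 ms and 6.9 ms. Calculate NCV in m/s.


Distance = (28 - 16) / 100 = 0.12 m
dt = (6.9 - 1.7) / 1000 = 0.0052 s
NCV = dist / dt = 23.08 m/s


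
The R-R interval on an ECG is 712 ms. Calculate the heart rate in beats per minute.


HR = 60 / RR_interval(s)
RR = 712 ms = 0.712 s
HR = 60 / 0.712 = 84.27 bpm


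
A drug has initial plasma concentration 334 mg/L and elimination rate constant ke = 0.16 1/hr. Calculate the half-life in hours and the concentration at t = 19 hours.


t_half = ln(2) / ke = 0.693147 / 0.16 = 4.332 hr
C(t) = C0 * exp(-ke*t) = 334 * exp(-0.16*19)
C(19) = 15.98 mg/L


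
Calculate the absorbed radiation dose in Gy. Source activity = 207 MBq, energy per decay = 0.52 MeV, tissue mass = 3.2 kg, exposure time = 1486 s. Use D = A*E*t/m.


A = 207 MBq = 2.0700e+08 Bq
E = 0.52 MeV = 8.3304e-14 J
D = A*E*t/m = 2.0700e+08*8.3304e-14*1486/3.2
D = 0.008008 Gy


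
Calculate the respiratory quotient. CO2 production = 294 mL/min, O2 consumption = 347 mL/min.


RQ = VCO2 / VO2
RQ = 294 / 347
RQ = 0.8473


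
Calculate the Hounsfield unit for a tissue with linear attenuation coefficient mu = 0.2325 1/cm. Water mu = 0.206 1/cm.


HU = ((mu_tissue - mu_water) / mu_water) * 1000
HU = ((0.2325 - 0.206) / 0.206) * 1000
HU = 128.6


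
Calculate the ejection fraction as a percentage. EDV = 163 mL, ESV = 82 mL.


SV = EDV - ESV = 163 - 82 = 81 mL
EF = SV/EDV * 100 = 81/163 * 100
EF = 49.69%


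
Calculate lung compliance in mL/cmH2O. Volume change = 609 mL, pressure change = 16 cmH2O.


C = dV / dP
C = 609 / 16
C = 38.06 mL/cmH2O


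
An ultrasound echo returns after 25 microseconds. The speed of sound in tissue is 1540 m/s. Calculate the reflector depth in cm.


depth = c * t / 2
t = 25 us = 2.5000e-05 s
depth = 1540 * 2.5000e-05 / 2
depth = 0.01925 m = 1.925 cm


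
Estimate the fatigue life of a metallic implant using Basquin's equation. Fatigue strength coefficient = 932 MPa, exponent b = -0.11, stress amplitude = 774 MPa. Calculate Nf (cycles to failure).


sigma_a = sigma_f' * (2Nf)^b
2Nf = (sigma_a/sigma_f')^(1/b)
2Nf = (774/932)^(1/-0.11)
2Nf = 5.4126339
Nf = 2.706


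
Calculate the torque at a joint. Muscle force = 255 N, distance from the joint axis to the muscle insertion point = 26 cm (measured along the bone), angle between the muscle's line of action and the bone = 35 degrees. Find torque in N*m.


Torque = F * d * sin(theta)   (moment arm = d*sin(theta))
d = 26 cm = 0.26 m
Torque = 255 * 0.26 * sin(35)
Torque = 38.03 N*m


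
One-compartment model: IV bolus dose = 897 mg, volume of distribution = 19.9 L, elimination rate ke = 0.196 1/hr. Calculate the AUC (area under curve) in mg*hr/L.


C0 = Dose/Vd = 897/19.9 = 45.0754 mg/L
AUC = C0/ke = 45.0754/0.196
AUC = 230 mg*hr/L


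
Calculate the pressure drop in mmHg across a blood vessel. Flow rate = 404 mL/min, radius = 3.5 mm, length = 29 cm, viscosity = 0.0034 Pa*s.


dP = 8*mu*L*Q / (pi*r^4)
Q = 404 mL/min = 6.73333e-06 m^3/s
dP = 112.661 Pa = 112.661 / 133.322 mmHg = 0.845 mmHg


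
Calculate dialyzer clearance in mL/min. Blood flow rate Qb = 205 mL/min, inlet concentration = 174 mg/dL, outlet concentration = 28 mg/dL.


K = Qb * (Cb_in - Cb_out) / Cb_in
K = 205 * (174 - 28) / 174
K = 172 mL/min


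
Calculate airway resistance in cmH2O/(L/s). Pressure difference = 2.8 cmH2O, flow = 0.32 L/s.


R = dP / flow
R = 2.8 / 0.32
R = 8.75 cmH2O/(L/s)


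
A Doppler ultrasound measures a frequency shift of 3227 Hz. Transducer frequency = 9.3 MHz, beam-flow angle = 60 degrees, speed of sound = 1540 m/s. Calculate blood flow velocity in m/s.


v = fd * c / (2 * f0 * cos(theta))
v = 3227 * 1540 / (2 * 9.3000e+06 * cos(60))
v = 0.5344 m/s


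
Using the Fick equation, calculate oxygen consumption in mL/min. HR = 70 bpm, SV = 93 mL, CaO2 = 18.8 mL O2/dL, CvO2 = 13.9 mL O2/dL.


CO = HR*SV = 70*93/1000 = 6.51 L/min
a-v O2 diff = 18.8 - 13.9 = 4.9 mL/dL
VO2 = CO * (CaO2-CvO2) * 10 dL/L
VO2 = 6.51 * 4.9 * 10
VO2 = 319 mL/min


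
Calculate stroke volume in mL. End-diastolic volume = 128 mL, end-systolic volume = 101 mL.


SV = EDV - ESV
SV = 128 - 101
SV = 27 mL


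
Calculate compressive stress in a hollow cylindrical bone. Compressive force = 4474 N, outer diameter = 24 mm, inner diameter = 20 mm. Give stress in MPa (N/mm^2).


A = pi*(r_o^2 - r_i^2)
r_o = 12 mm, r_i = 10 mm
A = 138.23 mm^2
sigma = F/A = 4474 / 138.23
sigma = 32.37 MPa


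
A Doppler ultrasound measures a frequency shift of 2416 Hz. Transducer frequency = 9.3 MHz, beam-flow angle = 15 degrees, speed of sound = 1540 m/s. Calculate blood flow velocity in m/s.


v = fd * c / (2 * f0 * cos(theta))
v = 2416 * 1540 / (2 * 9.3000e+06 * cos(15))
v = 0.2071 m/s


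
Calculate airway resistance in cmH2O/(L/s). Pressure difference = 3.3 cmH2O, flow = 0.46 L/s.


R = dP / flow
R = 3.3 / 0.46
R = 7.174 cmH2O/(L/s)


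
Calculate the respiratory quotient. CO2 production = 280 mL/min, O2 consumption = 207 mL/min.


RQ = VCO2 / VO2
RQ = 280 / 207
RQ = 1.353


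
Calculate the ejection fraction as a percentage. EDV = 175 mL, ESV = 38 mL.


SV = EDV - ESV = 175 - 38 = 137 mL
EF = SV/EDV * 100 = 137/175 * 100
EF = 78.29%


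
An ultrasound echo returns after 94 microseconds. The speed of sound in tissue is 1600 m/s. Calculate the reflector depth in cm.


depth = c * t / 2
t = 94 us = 9.4000e-05 s
depth = 1600 * 9.4000e-05 / 2
depth = 0.0752 m = 7.52 cm


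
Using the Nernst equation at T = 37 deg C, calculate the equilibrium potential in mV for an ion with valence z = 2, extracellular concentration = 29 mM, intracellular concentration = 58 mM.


E = (RT/(zF)) * ln(C_out/C_in)
T = 37 + 273.15 = 310.15 K
E = (8.314 * 310.15 / (2 * 96485)) * ln(29/58)
E = -9.262 mV


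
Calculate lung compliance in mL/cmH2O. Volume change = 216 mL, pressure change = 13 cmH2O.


C = dV / dP
C = 216 / 13
C = 16.62 mL/cmH2O


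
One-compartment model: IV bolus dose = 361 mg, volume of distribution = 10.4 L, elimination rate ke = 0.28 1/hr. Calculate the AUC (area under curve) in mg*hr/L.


C0 = Dose/Vd = 361/10.4 = 34.7115 mg/L
AUC = C0/ke = 34.7115/0.28
AUC = 124 mg*hr/L


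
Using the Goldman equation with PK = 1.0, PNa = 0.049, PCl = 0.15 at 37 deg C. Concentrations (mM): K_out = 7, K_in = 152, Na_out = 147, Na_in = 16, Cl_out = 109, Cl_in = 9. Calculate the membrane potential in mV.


Vm = (RT/F)*ln((PK*Ko + PNa*Nao + PCl*Cli)/(PK*Ki + PNa*Nai + PCl*Clo))
Numer = 15.553, Denom = 169.134
Vm = -63.78 mV


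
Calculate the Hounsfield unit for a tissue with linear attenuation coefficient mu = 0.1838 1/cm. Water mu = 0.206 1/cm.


HU = ((mu_tissue - mu_water) / mu_water) * 1000
HU = ((0.1838 - 0.206) / 0.206) * 1000
HU = -107.8


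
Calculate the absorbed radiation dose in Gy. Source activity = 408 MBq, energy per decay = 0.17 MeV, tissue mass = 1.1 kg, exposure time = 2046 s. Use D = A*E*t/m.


A = 408 MBq = 4.0800e+08 Bq
E = 0.17 MeV = 2.7234e-14 J
D = A*E*t/m = 4.0800e+08*2.7234e-14*2046/1.1
D = 0.02067 Gy


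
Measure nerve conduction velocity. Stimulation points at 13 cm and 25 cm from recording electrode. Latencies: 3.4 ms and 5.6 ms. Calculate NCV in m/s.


Distance = (25 - 13) / 100 = 0.12 m
dt = (5.6 - 3.4) / 1000 = 0.0022 s
NCV = dist / dt = 54.55 m/s


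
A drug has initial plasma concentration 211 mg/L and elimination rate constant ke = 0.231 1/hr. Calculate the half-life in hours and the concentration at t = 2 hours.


t_half = ln(2) / ke = 0.693147 / 0.231 = 3.001 hr
C(t) = C0 * exp(-ke*t) = 211 * exp(-0.231*2)
C(2) = 132.9 mg/L


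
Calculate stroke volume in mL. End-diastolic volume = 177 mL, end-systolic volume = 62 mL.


SV = EDV - ESV
SV = 177 - 62
SV = 115 mL


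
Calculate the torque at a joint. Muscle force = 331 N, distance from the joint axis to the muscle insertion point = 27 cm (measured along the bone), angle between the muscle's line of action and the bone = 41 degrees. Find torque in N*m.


Torque = F * d * sin(theta)   (moment arm = d*sin(theta))
d = 27 cm = 0.27 m
Torque = 331 * 0.27 * sin(41)
Torque = 58.63 N*m


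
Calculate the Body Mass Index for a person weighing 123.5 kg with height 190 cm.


BMI = weight / height^2
height = 190 cm = 1.9 m
BMI = 123.5 / 1.9^2
BMI = 34.21 kg/m^2


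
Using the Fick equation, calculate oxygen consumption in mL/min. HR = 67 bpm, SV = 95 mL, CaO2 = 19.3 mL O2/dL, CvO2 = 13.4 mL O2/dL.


CO = HR*SV = 67*95/1000 = 6.365 L/min
a-v O2 diff = 19.3 - 13.4 = 5.9 mL/dL
VO2 = CO * (CaO2-CvO2) * 10 dL/L
VO2 = 6.365 * 5.9 * 10
VO2 = 375.5 mL/min


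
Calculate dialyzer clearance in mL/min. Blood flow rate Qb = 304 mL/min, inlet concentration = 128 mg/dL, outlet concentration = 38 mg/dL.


K = Qb * (Cb_in - Cb_out) / Cb_in
K = 304 * (128 - 38) / 128
K = 213.8 mL/min


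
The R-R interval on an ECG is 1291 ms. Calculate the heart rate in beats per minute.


HR = 60 / RR_interval(s)
RR = 1291 ms = 1.291 s
HR = 60 / 1.291 = 46.48 bpm


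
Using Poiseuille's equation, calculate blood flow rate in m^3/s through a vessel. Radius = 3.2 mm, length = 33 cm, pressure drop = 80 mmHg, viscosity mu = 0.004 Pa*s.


Q = pi*r^4*dP / (8*mu*L)
r = 0.0032 m, L = 0.33 m
dP = 80 mmHg = 10665.76 Pa
Q = 3.3272e-04 m^3/s


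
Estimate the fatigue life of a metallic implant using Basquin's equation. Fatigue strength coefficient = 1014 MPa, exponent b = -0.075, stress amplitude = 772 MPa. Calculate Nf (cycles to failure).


sigma_a = sigma_f' * (2Nf)^b
2Nf = (sigma_a/sigma_f')^(1/b)
2Nf = (772/1014)^(1/-0.075)
2Nf = 37.926439
Nf = 18.96


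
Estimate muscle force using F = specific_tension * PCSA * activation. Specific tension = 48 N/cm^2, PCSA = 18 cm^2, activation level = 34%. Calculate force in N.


F = sigma * PCSA * activation
F = 48 * 18 * 0.34
F = 293.8 N


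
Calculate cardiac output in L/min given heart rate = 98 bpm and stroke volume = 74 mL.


CO = HR * SV
CO = 98 * 74 / 1000
CO = 7.252 L/min


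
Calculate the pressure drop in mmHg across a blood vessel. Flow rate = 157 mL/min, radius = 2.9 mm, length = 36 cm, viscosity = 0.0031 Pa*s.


dP = 8*mu*L*Q / (pi*r^4)
Q = 157 mL/min = 2.61667e-06 m^3/s
dP = 105.138 Pa = 105.138 / 133.322 mmHg = 0.7886 mmHg


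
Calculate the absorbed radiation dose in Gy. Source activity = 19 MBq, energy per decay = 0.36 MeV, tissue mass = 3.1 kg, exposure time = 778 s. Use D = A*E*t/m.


A = 19 MBq = 1.9000e+07 Bq
E = 0.36 MeV = 5.7672e-14 J
D = A*E*t/m = 1.9000e+07*5.7672e-14*778/3.1
D = 2.7500e-04 Gy


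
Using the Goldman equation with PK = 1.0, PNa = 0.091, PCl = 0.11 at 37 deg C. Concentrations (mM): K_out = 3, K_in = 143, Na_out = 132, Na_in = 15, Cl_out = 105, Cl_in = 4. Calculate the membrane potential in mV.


Vm = (RT/F)*ln((PK*Ko + PNa*Nao + PCl*Cli)/(PK*Ki + PNa*Nai + PCl*Clo))
Numer = 15.452, Denom = 155.915
Vm = -61.78 mV


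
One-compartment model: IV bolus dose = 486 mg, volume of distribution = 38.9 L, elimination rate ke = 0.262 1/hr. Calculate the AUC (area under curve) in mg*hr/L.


C0 = Dose/Vd = 486/38.9 = 12.4936 mg/L
AUC = C0/ke = 12.4936/0.262
AUC = 47.69 mg*hr/L


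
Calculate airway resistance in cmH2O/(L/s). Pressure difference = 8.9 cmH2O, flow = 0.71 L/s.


R = dP / flow
R = 8.9 / 0.71
R = 12.54 cmH2O/(L/s)


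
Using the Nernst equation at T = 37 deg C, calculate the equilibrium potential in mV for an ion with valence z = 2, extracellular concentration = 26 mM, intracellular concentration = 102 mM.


E = (RT/(zF)) * ln(C_out/C_in)
T = 37 + 273.15 = 310.15 K
E = (8.314 * 310.15 / (2 * 96485)) * ln(26/102)
E = -18.27 mV


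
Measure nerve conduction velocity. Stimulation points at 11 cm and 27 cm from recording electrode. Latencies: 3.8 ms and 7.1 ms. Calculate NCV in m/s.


Distance = (27 - 11) / 100 = 0.16 m
dt = (7.1 - 3.8) / 1000 = 0.0033 s
NCV = dist / dt = 48.48 m/s


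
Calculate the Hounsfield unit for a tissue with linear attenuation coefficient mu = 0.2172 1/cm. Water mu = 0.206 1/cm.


HU = ((mu_tissue - mu_water) / mu_water) * 1000
HU = ((0.2172 - 0.206) / 0.206) * 1000
HU = 54.37


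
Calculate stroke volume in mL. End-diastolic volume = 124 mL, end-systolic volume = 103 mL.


SV = EDV - ESV
SV = 124 - 103
SV = 21 mL


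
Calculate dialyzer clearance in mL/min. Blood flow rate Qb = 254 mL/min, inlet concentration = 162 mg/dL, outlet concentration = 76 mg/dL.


K = Qb * (Cb_in - Cb_out) / Cb_in
K = 254 * (162 - 76) / 162
K = 134.8 mL/min


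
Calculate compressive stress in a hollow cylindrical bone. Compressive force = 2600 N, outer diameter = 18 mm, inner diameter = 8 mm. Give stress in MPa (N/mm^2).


A = pi*(r_o^2 - r_i^2)
r_o = 9 mm, r_i = 4 mm
A = 204.204 mm^2
sigma = F/A = 2600 / 204.204
sigma = 12.73 MPa


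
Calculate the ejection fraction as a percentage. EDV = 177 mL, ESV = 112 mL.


SV = EDV - ESV = 177 - 112 = 65 mL
EF = SV/EDV * 100 = 65/177 * 100
EF = 36.72%


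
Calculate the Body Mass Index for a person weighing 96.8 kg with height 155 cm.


BMI = weight / height^2
height = 155 cm = 1.55 m
BMI = 96.8 / 1.55^2
BMI = 40.29 kg/m^2


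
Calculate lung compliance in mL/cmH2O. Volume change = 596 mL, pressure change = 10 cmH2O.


C = dV / dP
C = 596 / 10
C = 59.6 mL/cmH2O


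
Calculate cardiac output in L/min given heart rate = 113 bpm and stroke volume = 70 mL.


CO = HR * SV
CO = 113 * 70 / 1000
CO = 7.91 L/min


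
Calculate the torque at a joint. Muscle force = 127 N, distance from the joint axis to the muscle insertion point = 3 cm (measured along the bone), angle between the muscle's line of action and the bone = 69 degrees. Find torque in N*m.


Torque = F * d * sin(theta)   (moment arm = d*sin(theta))
d = 3 cm = 0.03 m
Torque = 127 * 0.03 * sin(69)
Torque = 3.557 N*m


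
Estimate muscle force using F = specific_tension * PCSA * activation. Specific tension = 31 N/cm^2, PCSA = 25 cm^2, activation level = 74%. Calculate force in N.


F = sigma * PCSA * activation
F = 31 * 25 * 0.74
F = 573.5 N


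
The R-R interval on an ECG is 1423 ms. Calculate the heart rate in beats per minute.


HR = 60 / RR_interval(s)
RR = 1423 ms = 1.423 s
HR = 60 / 1.423 = 42.16 bpm


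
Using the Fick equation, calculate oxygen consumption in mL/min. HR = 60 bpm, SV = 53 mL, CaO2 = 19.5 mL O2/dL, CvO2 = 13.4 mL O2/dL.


CO = HR*SV = 60*53/1000 = 3.18 L/min
a-v O2 diff = 19.5 - 13.4 = 6.1 mL/dL
VO2 = CO * (CaO2-CvO2) * 10 dL/L
VO2 = 3.18 * 6.1 * 10
VO2 = 194 mL/min


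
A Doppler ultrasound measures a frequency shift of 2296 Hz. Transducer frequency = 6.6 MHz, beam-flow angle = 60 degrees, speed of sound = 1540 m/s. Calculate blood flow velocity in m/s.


v = fd * c / (2 * f0 * cos(theta))
v = 2296 * 1540 / (2 * 6.6000e+06 * cos(60))
v = 0.5357 m/s


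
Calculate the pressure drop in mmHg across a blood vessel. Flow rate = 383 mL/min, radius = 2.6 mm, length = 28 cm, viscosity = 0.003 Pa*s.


dP = 8*mu*L*Q / (pi*r^4)
Q = 383 mL/min = 6.38333e-06 m^3/s
dP = 298.795 Pa = 298.795 / 133.322 mmHg = 2.241 mmHg


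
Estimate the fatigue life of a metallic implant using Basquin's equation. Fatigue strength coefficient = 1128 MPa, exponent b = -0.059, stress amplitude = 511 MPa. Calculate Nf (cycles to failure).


sigma_a = sigma_f' * (2Nf)^b
2Nf = (sigma_a/sigma_f')^(1/b)
2Nf = (511/1128)^(1/-0.059)
2Nf = 673928.08
Nf = 3.37e+05


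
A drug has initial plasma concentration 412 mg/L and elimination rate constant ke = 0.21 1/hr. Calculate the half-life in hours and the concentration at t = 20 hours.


t_half = ln(2) / ke = 0.693147 / 0.21 = 3.301 hr
C(t) = C0 * exp(-ke*t) = 412 * exp(-0.21*20)
C(20) = 6.178 mg/L


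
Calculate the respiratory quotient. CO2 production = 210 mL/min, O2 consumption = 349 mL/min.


RQ = VCO2 / VO2
RQ = 210 / 349
RQ = 0.6017


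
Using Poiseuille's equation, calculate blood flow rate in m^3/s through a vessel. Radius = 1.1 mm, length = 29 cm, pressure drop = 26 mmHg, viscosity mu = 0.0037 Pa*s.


Q = pi*r^4*dP / (8*mu*L)
r = 0.0011 m, L = 0.29 m
dP = 26 mmHg = 3466.372 Pa
Q = 1.8574e-06 m^3/s


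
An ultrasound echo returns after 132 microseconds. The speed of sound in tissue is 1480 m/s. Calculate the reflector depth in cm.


depth = c * t / 2
t = 132 us = 1.3200e-04 s
depth = 1480 * 1.3200e-04 / 2
depth = 0.09768 m = 9.768 cm


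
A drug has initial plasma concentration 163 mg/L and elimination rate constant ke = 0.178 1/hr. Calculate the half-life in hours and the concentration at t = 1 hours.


t_half = ln(2) / ke = 0.693147 / 0.178 = 3.894 hr
C(t) = C0 * exp(-ke*t) = 163 * exp(-0.178*1)
C(1) = 136.4 mg/L


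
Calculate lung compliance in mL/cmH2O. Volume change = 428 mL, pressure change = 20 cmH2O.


C = dV / dP
C = 428 / 20
C = 21.4 mL/cmH2O


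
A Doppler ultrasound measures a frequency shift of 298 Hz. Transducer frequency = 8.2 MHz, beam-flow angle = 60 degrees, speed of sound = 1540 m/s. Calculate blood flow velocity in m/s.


v = fd * c / (2 * f0 * cos(theta))
v = 298 * 1540 / (2 * 8.2000e+06 * cos(60))
v = 0.05597 m/s


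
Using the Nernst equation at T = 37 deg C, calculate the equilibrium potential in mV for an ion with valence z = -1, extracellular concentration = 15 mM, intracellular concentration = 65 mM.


E = (RT/(zF)) * ln(C_out/C_in)
T = 37 + 273.15 = 310.15 K
E = (8.314 * 310.15 / (-1 * 96485)) * ln(15/65)
E = 39.19 mV


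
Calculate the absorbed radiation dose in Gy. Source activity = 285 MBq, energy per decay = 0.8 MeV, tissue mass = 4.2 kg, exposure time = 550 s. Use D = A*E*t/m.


A = 285 MBq = 2.8500e+08 Bq
E = 0.8 MeV = 1.2816e-13 J
D = A*E*t/m = 2.8500e+08*1.2816e-13*550/4.2
D = 0.004783 Gy


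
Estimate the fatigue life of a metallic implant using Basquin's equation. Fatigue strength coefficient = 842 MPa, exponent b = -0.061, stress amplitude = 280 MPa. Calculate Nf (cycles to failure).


sigma_a = sigma_f' * (2Nf)^b
2Nf = (sigma_a/sigma_f')^(1/b)
2Nf = (280/842)^(1/-0.061)
2Nf = 68959031
Nf = 3.4480e+07


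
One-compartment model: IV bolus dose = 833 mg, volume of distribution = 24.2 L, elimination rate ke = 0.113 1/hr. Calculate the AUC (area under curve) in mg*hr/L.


C0 = Dose/Vd = 833/24.2 = 34.4215 mg/L
AUC = C0/ke = 34.4215/0.113
AUC = 304.6 mg*hr/L


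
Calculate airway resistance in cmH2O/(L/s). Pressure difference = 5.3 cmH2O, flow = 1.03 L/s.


R = dP / flow
R = 5.3 / 1.03
R = 5.146 cmH2O/(L/s)


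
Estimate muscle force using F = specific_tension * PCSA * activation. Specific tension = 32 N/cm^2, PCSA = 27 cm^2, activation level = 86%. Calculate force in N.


F = sigma * PCSA * activation
F = 32 * 27 * 0.86
F = 743 N


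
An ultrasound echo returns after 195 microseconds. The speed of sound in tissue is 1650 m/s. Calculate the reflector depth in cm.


depth = c * t / 2
t = 195 us = 1.9500e-04 s
depth = 1650 * 1.9500e-04 / 2
depth = 0.160875 m = 16.0875 cm


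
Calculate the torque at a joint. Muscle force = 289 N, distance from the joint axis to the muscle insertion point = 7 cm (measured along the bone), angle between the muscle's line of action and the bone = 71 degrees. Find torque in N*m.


Torque = F * d * sin(theta)   (moment arm = d*sin(theta))
d = 7 cm = 0.07 m
Torque = 289 * 0.07 * sin(71)
Torque = 19.13 N*m


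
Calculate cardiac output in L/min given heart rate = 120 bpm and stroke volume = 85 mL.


CO = HR * SV
CO = 120 * 85 / 1000
CO = 10.2 L/min


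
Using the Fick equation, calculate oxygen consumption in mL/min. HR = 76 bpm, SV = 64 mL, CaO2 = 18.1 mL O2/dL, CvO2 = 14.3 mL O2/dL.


CO = HR*SV = 76*64/1000 = 4.864 L/min
a-v O2 diff = 18.1 - 14.3 = 3.8 mL/dL
VO2 = CO * (CaO2-CvO2) * 10 dL/L
VO2 = 4.864 * 3.8 * 10
VO2 = 184.8 mL/min


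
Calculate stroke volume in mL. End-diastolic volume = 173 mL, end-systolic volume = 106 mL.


SV = EDV - ESV
SV = 173 - 106
SV = 67 mL


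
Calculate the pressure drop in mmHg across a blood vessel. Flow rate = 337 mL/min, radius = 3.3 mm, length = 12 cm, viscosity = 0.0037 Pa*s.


dP = 8*mu*L*Q / (pi*r^4)
Q = 337 mL/min = 5.61667e-06 m^3/s
dP = 53.5484 Pa = 53.5484 / 133.322 mmHg = 0.4016 mmHg
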